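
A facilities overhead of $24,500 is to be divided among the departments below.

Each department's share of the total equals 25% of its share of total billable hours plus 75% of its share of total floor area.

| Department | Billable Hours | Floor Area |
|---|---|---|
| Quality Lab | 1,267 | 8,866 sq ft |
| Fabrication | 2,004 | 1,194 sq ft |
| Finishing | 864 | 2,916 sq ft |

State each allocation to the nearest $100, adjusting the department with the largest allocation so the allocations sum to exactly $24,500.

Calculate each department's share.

Totals — billable hours 4,135, floor area 12,976.
Combined weights (25% billable hours + 75% floor area): Quality Lab 0.5890; Fabrication 0.1902; Finishing 0.2208.
Unrounded shares: Quality Lab 14,431.68; Fabrication 4,659.23; Finishing 5,409.08.
After rounding ($100): Quality Lab $14,400; Fabrication $4,700; Finishing $5,400. Sum = $24,500.
Sum already equals the total — no adjustment.

Quality Lab: $14,400; Fabrication: $4,700; Finishing: $5,400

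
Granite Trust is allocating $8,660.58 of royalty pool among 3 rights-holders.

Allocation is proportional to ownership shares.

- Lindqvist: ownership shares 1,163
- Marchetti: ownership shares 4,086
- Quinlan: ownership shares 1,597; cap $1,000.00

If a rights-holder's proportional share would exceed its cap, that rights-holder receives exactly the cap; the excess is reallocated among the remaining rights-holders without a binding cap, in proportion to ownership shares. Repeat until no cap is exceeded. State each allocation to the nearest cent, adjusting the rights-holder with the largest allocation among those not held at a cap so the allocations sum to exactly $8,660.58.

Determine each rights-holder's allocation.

Lindqvist: $1,697.32; Marchetti: $5,963.26; Quinlan: $1,000.00

Total ownership shares = 6,846.
Unconstrained shares: Lindqvist 1,471.2613; Marchetti 5,169.0228; Quinlan 2,020.2960.
Held at cap: Quinlan ($1,000.00); residual $7,660.58 reallocated over remaining ownership shares 5,249.
Remaining shares: Lindqvist 1,697.3242 → $1,697.32; Marchetti 5,963.2558 → $5,963.26.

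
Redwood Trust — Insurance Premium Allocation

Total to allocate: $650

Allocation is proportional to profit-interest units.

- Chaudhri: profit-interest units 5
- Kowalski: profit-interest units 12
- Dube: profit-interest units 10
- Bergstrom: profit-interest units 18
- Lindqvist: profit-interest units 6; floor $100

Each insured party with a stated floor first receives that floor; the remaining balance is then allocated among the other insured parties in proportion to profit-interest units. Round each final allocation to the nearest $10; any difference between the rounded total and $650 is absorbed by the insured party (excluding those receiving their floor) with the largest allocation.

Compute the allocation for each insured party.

Chaudhri: $60; Kowalski: $150; Dube: $120; Bergstrom: $220; Lindqvist: $100

Fund the minimums — Lindqvist $100. Balance $550.
Balance split over remaining profit-interest units 45: Chaudhri 61.11 → $60; Kowalski 146.67 → $150; Dube 122.22 → $120; Bergstrom 220.00 → $220.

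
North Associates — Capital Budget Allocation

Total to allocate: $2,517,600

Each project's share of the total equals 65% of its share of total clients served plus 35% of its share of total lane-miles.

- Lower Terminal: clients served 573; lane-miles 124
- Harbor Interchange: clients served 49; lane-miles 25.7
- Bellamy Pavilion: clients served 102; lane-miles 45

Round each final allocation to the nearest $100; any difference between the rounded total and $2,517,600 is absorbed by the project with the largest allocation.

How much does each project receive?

Totals — clients served 724, lane-miles 194.7.
Blended shares (65% clients served + 35% lane-miles): Lower Terminal 0.7373; Harbor Interchange 0.0902; Bellamy Pavilion 0.1725.
Unrounded shares: Lower Terminal 1,856,329.04; Harbor Interchange 227,064.85; Bellamy Pavilion 434,206.11.
After rounding ($100): Lower Terminal $1,856,300; Harbor Interchange $227,100; Bellamy Pavilion $434,200. Sum = $2,517,600.
Rounded total matches; no reconciliation needed.

Lower Terminal: $1,856,300 · Harbor Interchange: $227,100 · Bellamy Pavilion: $434,200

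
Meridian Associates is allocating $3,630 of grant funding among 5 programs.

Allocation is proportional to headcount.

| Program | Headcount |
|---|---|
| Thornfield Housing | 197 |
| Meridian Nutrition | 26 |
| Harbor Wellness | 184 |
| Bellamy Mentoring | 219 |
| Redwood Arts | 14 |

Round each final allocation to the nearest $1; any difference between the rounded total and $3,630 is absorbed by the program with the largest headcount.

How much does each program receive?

Thornfield Housing: $1,117; Meridian Nutrition: $147; Harbor Wellness: $1,044; Bellamy Mentoring: $1,243; Redwood Arts: $79

Sum of headcount: 640.
Raw shares: Thornfield Housing 197/640 × $3,630 = 1,117.36; Meridian Nutrition 26/640 × $3,630 = 147.47; Harbor Wellness 184/640 × $3,630 = 1,043.62; Bellamy Mentoring 219/640 × $3,630 = 1,242.14; Redwood Arts 14/640 × $3,630 = 79.41.
Rounded to nearest $1: Thornfield Housing $1,117; Meridian Nutrition $147; Harbor Wellness $1,044; Bellamy Mentoring $1,242; Redwood Arts $79. Sum = $3,629.
Difference $3,630 − $3,629 = +$1 applied to largest headcount (Bellamy Mentoring): Bellamy Mentoring becomes $1,243.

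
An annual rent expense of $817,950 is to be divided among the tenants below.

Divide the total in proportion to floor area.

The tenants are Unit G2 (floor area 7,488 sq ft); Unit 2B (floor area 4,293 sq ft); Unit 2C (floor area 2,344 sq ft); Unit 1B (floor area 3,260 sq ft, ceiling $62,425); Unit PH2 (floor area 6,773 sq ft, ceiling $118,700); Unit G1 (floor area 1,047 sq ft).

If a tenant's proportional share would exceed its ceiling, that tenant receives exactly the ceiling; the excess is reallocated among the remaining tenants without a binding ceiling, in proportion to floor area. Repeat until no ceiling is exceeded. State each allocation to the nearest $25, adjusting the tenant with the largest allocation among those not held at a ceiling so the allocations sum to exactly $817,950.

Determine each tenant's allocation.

Unit G2: $314,300 | Unit 2B: $180,200 | Unit 2C: $98,375 | Unit 1B: $62,425 | Unit PH2: $118,700 | Unit G1: $43,950

Sum of floor area: 25,205.
Proportional shares (ignoring caps): Unit G2 242,999.79; Unit 2B 139,315.98; Unit 2C 76,067.24; Unit 1B 105,793.18; Unit PH2 219,796.68; Unit G1 33,977.13.
Held at cap: Unit 1B ($62,425), Unit PH2 ($118,700); remaining pool $636,825 reallocated over remaining floor area 15,172.
Redistributed shares: Unit G2 314,299.08 → $314,300; Unit 2B 180,193.10 → $180,200; Unit 2C 98,386.36 → $98,375; Unit G1 43,946.47 → $43,950.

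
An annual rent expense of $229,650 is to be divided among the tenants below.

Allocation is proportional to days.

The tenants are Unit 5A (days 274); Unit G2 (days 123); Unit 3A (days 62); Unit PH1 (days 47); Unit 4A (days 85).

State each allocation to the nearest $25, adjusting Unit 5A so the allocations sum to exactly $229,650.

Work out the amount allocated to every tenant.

Combined days = 591.
Proportional shares: Unit 5A 274/591 × $229,650 = 106,470.56; Unit G2 123/591 × $229,650 = 47,795.18; Unit 3A 62/591 × $229,650 = 24,091.88; Unit PH1 47/591 × $229,650 = 18,263.20; Unit 4A 85/591 × $229,650 = 33,029.19.
Rounded to nearest $25: Unit 5A $106,475; Unit G2 $47,800; Unit 3A $24,100; Unit PH1 $18,275; Unit 4A $33,025. Sum = $229,675.
Difference $229,650 − $229,675 = −$25 applied to Unit 5A: Unit 5A becomes $106,450.

Unit 5A: $106,450 · Unit G2: $47,800 · Unit 3A: $24,100 · Unit PH1: $18,275 · Unit 4A: $33,025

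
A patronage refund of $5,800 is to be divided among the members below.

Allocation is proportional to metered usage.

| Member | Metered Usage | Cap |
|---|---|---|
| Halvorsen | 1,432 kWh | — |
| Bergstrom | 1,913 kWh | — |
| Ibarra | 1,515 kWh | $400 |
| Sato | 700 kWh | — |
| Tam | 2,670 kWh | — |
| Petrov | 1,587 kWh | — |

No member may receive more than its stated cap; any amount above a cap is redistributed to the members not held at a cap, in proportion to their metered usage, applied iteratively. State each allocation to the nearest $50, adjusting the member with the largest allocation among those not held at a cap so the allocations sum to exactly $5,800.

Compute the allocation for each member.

Metered usage total: 9,817.
Pro-rata shares before constraints: Halvorsen 846.04; Bergstrom 1,130.22; Ibarra 895.08; Sato 413.57; Tam 1,577.47; Petrov 937.62.
Capped: Ibarra ($400); residual $5,400 reallocated over remaining metered usage 8,302.
Remaining shares: Halvorsen 931.44 → $950; Bergstrom 1,244.30 → $1,250; Sato 455.31 → $450; Tam 1,736.69 → $1,750; Petrov 1,032.26 → $1,050.
Rounding difference −$50 applied to Tam → $1,700.

Halvorsen: $950 · Bergstrom: $1,250 · Ibarra: $400 · Sato: $450 · Tam: $1,700 · Petrov: $1,050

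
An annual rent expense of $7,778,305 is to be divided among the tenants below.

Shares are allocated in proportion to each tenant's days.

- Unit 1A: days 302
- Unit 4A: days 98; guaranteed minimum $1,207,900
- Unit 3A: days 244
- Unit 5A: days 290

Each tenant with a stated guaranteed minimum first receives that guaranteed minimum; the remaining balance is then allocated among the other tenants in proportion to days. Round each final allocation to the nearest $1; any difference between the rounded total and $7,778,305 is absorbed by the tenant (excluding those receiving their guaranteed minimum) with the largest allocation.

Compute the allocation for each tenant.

Guaranteed amounts: Unit 4A $1,207,900. Residual $6,570,405.
Residual split over remaining days 836: Unit 1A 2,373,519.51 → $2,373,520; Unit 3A 1,917,678.01 → $1,917,678; Unit 5A 2,279,207.48 → $2,279,207.

Unit 1A: $2,373,520; Unit 4A: $1,207,900; Unit 3A: $1,917,678; Unit 5A: $2,279,207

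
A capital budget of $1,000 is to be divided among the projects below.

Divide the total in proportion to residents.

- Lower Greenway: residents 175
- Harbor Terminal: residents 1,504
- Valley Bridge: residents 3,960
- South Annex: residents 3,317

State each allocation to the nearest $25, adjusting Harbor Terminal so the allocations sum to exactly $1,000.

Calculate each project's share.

Residents total: 8,956.
Unrounded shares: Lower Greenway 175/8,956 × $1,000 = 19.54; Harbor Terminal 1,504/8,956 × $1,000 = 167.93; Valley Bridge 3,960/8,956 × $1,000 = 442.16; South Annex 3,317/8,956 × $1,000 = 370.37.
Rounded to nearest $25: Lower Greenway $25; Harbor Terminal $175; Valley Bridge $450; South Annex $375. Sum = $1,025.
Difference $1,000 − $1,025 = −$25 applied to Harbor Terminal: Harbor Terminal becomes $150.

Lower Greenway: $25; Harbor Terminal: $150; Valley Bridge: $450; South Annex: $375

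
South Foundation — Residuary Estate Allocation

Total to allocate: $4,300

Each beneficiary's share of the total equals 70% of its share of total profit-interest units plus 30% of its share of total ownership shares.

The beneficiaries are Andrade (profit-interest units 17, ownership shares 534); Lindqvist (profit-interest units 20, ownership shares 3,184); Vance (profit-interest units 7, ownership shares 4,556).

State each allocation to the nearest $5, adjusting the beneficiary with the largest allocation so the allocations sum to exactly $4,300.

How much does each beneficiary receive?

Andrade: $1,245; Lindqvist: $1,865; Vance: $1,190

Totals — profit-interest units 44, ownership shares 8,274.
Composite weights (70% profit-interest units + 30% ownership shares): Andrade 0.2898; Lindqvist 0.4336; Vance 0.2766.
Unrounded shares: Andrade 1,246.21; Lindqvist 1,864.60; Vance 1,189.19.
Rounded to nearest $5: Andrade $1,245; Lindqvist $1,865; Vance $1,190. Sum = $4,300.
Rounded total matches; no reconciliation needed.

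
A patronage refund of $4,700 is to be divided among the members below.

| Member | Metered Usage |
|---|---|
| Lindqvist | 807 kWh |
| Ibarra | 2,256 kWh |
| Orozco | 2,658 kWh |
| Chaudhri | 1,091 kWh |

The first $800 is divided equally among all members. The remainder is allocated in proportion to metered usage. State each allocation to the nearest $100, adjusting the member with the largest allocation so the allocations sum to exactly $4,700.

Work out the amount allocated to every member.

First tranche $800 split equally: $200 each.
Remainder $3,900 by metered usage (total 6,812): Lindqvist 462.02 → $500; Ibarra 1,291.60 → $1,300; Orozco 1,521.76 → $1,500; Chaudhri 624.62 → $600.
Totals: Lindqvist $200 + $500 = $700; Ibarra $200 + $1,300 = $1,500; Orozco $200 + $1,500 = $1,700; Chaudhri $200 + $600 = $800.

Lindqvist: $700; Ibarra: $1,500; Orozco: $1,700; Chaudhri: $800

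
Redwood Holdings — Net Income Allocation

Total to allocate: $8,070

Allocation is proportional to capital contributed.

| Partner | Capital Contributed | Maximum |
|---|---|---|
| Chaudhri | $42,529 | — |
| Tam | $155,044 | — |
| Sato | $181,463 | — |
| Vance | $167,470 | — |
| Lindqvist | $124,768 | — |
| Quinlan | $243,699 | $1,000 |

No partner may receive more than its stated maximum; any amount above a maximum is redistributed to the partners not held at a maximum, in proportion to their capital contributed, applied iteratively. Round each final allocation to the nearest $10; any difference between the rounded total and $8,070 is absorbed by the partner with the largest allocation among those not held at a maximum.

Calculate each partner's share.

Chaudhri: $450 | Tam: $1,630 | Sato: $1,920 | Vance: $1,760 | Lindqvist: $1,310 | Quinlan: $1,000

Total capital contributed = 914,973.
Unconstrained shares: Chaudhri 375.10; Tam 1,367.48; Sato 1,600.49; Vance 1,477.07; Lindqvist 1,100.45; Quinlan 2,149.41.
Cap binds for Quinlan ($1,000); remaining pool $7,070 reallocated over remaining capital contributed 671,274.
Redistributed shares: Chaudhri 447.92 → $450; Tam 1,632.96 → $1,630; Sato 1,911.21 → $1,910; Vance 1,763.83 → $1,760; Lindqvist 1,314.08 → $1,310.
Rounding difference +$10 applied to Sato → $1,920.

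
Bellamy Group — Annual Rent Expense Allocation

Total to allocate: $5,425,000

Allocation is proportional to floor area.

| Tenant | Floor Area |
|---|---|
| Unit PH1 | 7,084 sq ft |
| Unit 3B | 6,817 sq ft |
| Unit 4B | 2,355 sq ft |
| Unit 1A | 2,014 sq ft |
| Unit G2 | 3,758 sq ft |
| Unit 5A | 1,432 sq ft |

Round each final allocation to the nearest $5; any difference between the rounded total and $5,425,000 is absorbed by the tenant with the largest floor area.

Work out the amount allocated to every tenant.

Unit PH1: $1,638,145 · Unit 3B: $1,576,395 · Unit 4B: $544,580 · Unit 1A: $465,725 · Unit G2: $869,015 · Unit 5A: $331,140

Total floor area = 23,460.
Pro-rata amounts: Unit PH1 7,084/23,460 × $5,425,000 = 1,638,137.25; Unit 3B 6,817/23,460 × $5,425,000 = 1,576,394.93; Unit 4B 2,355/23,460 × $5,425,000 = 544,581.20; Unit 1A 2,014/23,460 × $5,425,000 = 465,726.77; Unit G2 3,758/23,460 × $5,425,000 = 869,017.48; Unit 5A 1,432/23,460 × $5,425,000 = 331,142.37.
At nearest $5: Unit PH1 $1,638,135; Unit 3B $1,576,395; Unit 4B $544,580; Unit 1A $465,725; Unit G2 $869,015; Unit 5A $331,140. Sum = $5,424,990.
Difference $5,425,000 − $5,424,990 = +$10 applied to largest floor area (Unit PH1): Unit PH1 becomes $1,638,145.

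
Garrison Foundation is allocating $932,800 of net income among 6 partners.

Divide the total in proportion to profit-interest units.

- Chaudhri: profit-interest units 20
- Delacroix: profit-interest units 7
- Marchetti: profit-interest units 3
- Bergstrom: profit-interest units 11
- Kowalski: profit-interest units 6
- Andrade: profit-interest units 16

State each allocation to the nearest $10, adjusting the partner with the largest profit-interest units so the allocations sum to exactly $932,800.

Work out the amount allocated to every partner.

Profit-interest units total: 20 + 7 + 3 + 11 + 6 + 16 = 63.
Proportional shares: Chaudhri 296,126.98; Delacroix 103,644.44; Marchetti 44,419.05; Bergstrom 162,869.84; Kowalski 88,838.10; Andrade 236,901.59.
After rounding ($10): Chaudhri $296,130; Delacroix $103,640; Marchetti $44,420; Bergstrom $162,870; Kowalski $88,840; Andrade $236,900. Sum = $932,800.
Rounded total matches; no reconciliation needed.

Chaudhri: $296,130 · Delacroix: $103,640 · Marchetti: $44,420 · Bergstrom: $162,870 · Kowalski: $88,840 · Andrade: $236,900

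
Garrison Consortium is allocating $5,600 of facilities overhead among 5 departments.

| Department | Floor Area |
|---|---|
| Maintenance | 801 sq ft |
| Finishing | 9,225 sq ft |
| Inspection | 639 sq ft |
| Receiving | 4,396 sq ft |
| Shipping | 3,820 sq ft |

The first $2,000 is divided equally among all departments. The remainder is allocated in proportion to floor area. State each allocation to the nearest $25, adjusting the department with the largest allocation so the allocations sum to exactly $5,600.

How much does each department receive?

Maintenance: $550 · Finishing: $2,150 · Inspection: $525 · Receiving: $1,250 · Shipping: $1,125

First tranche $2,000 split equally: $400 each.
Remainder $3,600 by floor area (total 18,881): Maintenance 152.72 → $150; Finishing 1,758.91 → $1,750; Inspection 121.84 → $125; Receiving 838.18 → $850; Shipping 728.35 → $725.
Totals: Maintenance $400 + $150 = $550; Finishing $400 + $1,750 = $2,150; Inspection $400 + $125 = $525; Receiving $400 + $850 = $1,250; Shipping $400 + $725 = $1,125.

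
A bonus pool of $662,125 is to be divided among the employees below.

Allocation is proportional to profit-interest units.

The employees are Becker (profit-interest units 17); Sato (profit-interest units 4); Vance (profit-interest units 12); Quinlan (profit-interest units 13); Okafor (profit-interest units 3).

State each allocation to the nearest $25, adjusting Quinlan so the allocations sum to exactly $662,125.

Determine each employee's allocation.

Becker: $229,725 · Sato: $54,050 · Vance: $162,150 · Quinlan: $175,650 · Okafor: $40,550

Sum of profit-interest units: 49.
Pro-rata amounts: Becker 17/49 × $662,125 = 229,716.84; Sato 4/49 × $662,125 = 54,051.02; Vance 12/49 × $662,125 = 162,153.06; Quinlan 13/49 × $662,125 = 175,665.82; Okafor 3/49 × $662,125 = 40,538.27.
At nearest $25: Becker $229,725; Sato $54,050; Vance $162,150; Quinlan $175,675; Okafor $40,550. Sum = $662,150.
Difference $662,125 − $662,150 = −$25 applied to Quinlan: Quinlan becomes $175,650.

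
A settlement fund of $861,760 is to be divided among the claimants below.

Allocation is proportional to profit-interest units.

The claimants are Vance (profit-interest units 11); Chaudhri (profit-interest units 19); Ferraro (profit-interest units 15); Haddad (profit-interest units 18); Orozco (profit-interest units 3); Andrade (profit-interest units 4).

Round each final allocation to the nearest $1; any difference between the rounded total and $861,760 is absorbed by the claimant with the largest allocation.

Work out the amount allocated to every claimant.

Combined profit-interest units = 70.
Pro-rata amounts: Vance 11/70 × $861,760 = 135,419.43; Chaudhri 19/70 × $861,760 = 233,906.29; Ferraro 15/70 × $861,760 = 184,662.86; Haddad 18/70 × $861,760 = 221,595.43; Orozco 3/70 × $861,760 = 36,932.57; Andrade 4/70 × $861,760 = 49,243.43.
Rounded to nearest $1: Vance $135,419; Chaudhri $233,906; Ferraro $184,663; Haddad $221,595; Orozco $36,933; Andrade $49,243. Sum = $861,759.
Difference $861,760 − $861,759 = +$1 applied to largest allocation (Chaudhri): Chaudhri becomes $233,907.

Vance: $135,419 | Chaudhri: $233,907 | Ferraro: $184,663 | Haddad: $221,595 | Orozco: $36,933 | Andrade: $49,243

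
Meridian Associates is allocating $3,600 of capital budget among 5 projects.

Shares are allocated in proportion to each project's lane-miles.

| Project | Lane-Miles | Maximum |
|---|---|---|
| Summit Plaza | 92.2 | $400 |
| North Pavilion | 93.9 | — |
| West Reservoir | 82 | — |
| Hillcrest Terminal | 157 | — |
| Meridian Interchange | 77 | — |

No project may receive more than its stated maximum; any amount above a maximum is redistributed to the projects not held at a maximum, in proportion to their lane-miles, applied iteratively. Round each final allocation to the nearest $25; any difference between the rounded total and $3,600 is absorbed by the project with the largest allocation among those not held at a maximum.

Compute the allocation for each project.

Summit Plaza: $400; North Pavilion: $725; West Reservoir: $650; Hillcrest Terminal: $1,225; Meridian Interchange: $600

Combined lane-miles = 502.1.
Pro-rata shares before constraints: Summit Plaza 661.06; North Pavilion 673.25; West Reservoir 587.93; Hillcrest Terminal 1,125.67; Meridian Interchange 552.08.
Cap binds for Summit Plaza ($400); residual $3,200 reallocated over remaining lane-miles 409.9.
Remaining shares: North Pavilion 733.06 → $725; West Reservoir 640.16 → $650; Hillcrest Terminal 1,225.66 → $1,225; Meridian Interchange 601.12 → $600.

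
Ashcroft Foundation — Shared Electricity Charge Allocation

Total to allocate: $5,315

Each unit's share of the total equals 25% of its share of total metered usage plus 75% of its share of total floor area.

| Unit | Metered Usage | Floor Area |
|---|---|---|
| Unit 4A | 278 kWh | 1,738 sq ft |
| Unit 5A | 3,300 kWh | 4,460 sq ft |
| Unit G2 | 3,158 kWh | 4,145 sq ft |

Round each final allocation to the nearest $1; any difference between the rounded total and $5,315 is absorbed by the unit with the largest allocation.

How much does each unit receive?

Unit 4A: $725 · Unit 5A: $2,370 · Unit G2: $2,220

Totals — metered usage 6,736, floor area 10,343.
Composite weights (25% metered usage + 75% floor area): Unit 4A 0.1363; Unit 5A 0.4459; Unit G2 0.4178.
Unrounded shares: Unit 4A 724.67; Unit 5A 2,369.87; Unit G2 2,220.46.
After rounding ($1): Unit 4A $725; Unit 5A $2,370; Unit G2 $2,220. Sum = $5,315.
Rounded total matches; no reconciliation needed.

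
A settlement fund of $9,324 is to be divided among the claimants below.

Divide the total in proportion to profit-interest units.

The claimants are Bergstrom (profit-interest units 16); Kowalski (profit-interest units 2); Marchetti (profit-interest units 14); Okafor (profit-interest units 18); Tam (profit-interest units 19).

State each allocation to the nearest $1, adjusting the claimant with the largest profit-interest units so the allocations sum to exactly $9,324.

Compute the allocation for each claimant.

Total profit-interest units = 69.
Unrounded shares: Bergstrom 16/69 × $9,324 = 2,162.09; Kowalski 2/69 × $9,324 = 270.26; Marchetti 14/69 × $9,324 = 1,891.83; Okafor 18/69 × $9,324 = 2,432.35; Tam 19/69 × $9,324 = 2,567.48.
At nearest $1: Bergstrom $2,162; Kowalski $270; Marchetti $1,892; Okafor $2,432; Tam $2,567. Sum = $9,323.
Difference $9,324 − $9,323 = +$1 applied to largest profit-interest units (Tam): Tam becomes $2,568.

Bergstrom: $2,162; Kowalski: $270; Marchetti: $1,892; Okafor: $2,432; Tam: $2,568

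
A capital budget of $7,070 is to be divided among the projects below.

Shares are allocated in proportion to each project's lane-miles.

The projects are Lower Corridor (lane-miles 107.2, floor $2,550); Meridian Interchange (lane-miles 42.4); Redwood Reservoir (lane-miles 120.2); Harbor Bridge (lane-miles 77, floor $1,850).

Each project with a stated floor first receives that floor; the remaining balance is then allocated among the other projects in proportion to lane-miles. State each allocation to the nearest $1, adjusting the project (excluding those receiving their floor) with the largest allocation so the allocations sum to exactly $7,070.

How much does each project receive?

Minimums first: Lower Corridor $2,550; Harbor Bridge $1,850. Residual $2,670.
Residual split over remaining lane-miles 162.6: Meridian Interchange 696.24 → $696; Redwood Reservoir 1,973.76 → $1,974.

Lower Corridor: $2,550 · Meridian Interchange: $696 · Redwood Reservoir: $1,974 · Harbor Bridge: $1,850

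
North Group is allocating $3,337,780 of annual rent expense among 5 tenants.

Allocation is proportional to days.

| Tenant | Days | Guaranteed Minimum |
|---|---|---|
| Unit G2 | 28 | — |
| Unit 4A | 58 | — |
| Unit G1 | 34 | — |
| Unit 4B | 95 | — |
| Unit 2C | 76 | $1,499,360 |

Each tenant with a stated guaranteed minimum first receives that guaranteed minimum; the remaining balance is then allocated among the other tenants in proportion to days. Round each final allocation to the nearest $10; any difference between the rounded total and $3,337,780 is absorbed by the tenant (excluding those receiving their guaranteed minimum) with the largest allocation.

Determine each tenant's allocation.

Unit G2: $239,420 | Unit 4A: $495,950 | Unit G1: $290,730 | Unit 4B: $812,320 | Unit 2C: $1,499,360

Fund the minimums — Unit 2C $1,499,360. Balance $1,838,420.
Balance split over remaining days 215: Unit G2 239,422.14 → $239,420; Unit 4A 495,945.86 → $495,950; Unit G1 290,726.88 → $290,730; Unit 4B 812,325.12 → $812,330.
Rounding difference −$10 applied to Unit 4B → $812,320.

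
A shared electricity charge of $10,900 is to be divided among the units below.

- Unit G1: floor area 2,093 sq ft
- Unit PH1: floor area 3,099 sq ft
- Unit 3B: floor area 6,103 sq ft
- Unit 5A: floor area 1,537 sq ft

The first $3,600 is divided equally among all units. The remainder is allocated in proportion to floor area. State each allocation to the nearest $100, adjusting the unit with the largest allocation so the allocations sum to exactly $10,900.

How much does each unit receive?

Equal tier: $3,600 ÷ 4 = $900 apiece.
Remainder $7,300 by floor area (total 12,832): Unit G1 1,190.69 → $1,200; Unit PH1 1,762.99 → $1,800; Unit 3B 3,471.94 → $3,500; Unit 5A 874.38 → $900.
Rounding difference −$100 on remainder applied to Unit 3B.
Totals: Unit G1 $900 + $1,200 = $2,100; Unit PH1 $900 + $1,800 = $2,700; Unit 3B $900 + $3,400 = $4,300; Unit 5A $900 + $900 = $1,800.

Unit G1: $2,100 | Unit PH1: $2,700 | Unit 3B: $4,300 | Unit 5A: $1,800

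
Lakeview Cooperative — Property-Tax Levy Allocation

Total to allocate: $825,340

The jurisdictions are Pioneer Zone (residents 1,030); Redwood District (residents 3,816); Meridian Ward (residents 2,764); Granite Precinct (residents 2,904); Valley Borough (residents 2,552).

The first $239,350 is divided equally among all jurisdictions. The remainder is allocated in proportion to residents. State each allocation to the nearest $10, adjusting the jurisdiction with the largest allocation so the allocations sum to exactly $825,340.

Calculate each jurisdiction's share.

Pioneer Zone: $94,060 · Redwood District: $219,020 · Meridian Ward: $171,830 · Granite Precinct: $178,110 · Valley Borough: $162,320

$239,350 shared equally gives $47,870 per jurisdiction.
Remainder $585,990 by residents (total 13,066): Pioneer Zone 46,193.92 → $46,190; Redwood District 171,141.73 → $171,140; Meridian Ward 123,961.15 → $123,960; Granite Precinct 130,239.93 → $130,240; Valley Borough 114,453.27 → $114,450.
Rounding difference +$10 on remainder applied to Redwood District.
Totals: Pioneer Zone $47,870 + $46,190 = $94,060; Redwood District $47,870 + $171,150 = $219,020; Meridian Ward $47,870 + $123,960 = $171,830; Granite Precinct $47,870 + $130,240 = $178,110; Valley Borough $47,870 + $114,450 = $162,320.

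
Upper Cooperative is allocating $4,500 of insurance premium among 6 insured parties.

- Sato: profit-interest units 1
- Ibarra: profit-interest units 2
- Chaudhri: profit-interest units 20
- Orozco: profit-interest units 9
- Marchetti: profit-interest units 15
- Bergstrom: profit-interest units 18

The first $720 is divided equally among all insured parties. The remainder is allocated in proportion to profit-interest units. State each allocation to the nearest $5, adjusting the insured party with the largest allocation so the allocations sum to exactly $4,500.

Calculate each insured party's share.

Sato: $180; Ibarra: $235; Chaudhri: $1,285; Orozco: $645; Marchetti: $990; Bergstrom: $1,165

Equal tier: $720 ÷ 6 = $120 apiece.
Remainder $3,780 by profit-interest units (total 65): Sato 58.15 → $60; Ibarra 116.31 → $115; Chaudhri 1,163.08 → $1,165; Orozco 523.38 → $525; Marchetti 872.31 → $870; Bergstrom 1,046.77 → $1,045.
Totals: Sato $120 + $60 = $180; Ibarra $120 + $115 = $235; Chaudhri $120 + $1,165 = $1,285; Orozco $120 + $525 = $645; Marchetti $120 + $870 = $990; Bergstrom $120 + $1,045 = $1,165.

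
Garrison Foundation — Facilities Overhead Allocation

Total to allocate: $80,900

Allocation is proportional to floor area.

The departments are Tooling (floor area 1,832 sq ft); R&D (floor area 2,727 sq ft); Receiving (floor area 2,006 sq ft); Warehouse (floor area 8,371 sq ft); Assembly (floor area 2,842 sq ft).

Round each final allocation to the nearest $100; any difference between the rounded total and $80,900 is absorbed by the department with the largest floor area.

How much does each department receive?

Tooling: $8,300 · R&D: $12,400 · Receiving: $9,100 · Warehouse: $38,200 · Assembly: $12,900

Combined floor area = 1,832 + 2,727 + 2,006 + 8,371 + 2,842 = 17,778.
Pro-rata amounts: Tooling 8,336.64; R&D 12,409.40; Receiving 9,128.44; Warehouse 38,092.81; Assembly 12,932.71.
Rounded to nearest $100: Tooling $8,300; R&D $12,400; Receiving $9,100; Warehouse $38,100; Assembly $12,900. Sum = $80,800.
Difference $80,900 − $80,800 = +$100 applied to largest floor area (Warehouse): Warehouse becomes $38,200.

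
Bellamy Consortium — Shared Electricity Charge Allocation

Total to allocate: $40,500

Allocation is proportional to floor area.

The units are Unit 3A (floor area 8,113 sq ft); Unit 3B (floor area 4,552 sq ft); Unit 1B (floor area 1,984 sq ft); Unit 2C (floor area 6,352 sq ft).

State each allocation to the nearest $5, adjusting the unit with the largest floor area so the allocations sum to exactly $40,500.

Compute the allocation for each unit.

Combined floor area = 8,113 + 4,552 + 1,984 + 6,352 = 21,001.
Proportional shares: Unit 3A 15,645.75; Unit 3B 8,778.44; Unit 1B 3,826.10; Unit 2C 12,249.70.
After rounding ($5): Unit 3A $15,645; Unit 3B $8,780; Unit 1B $3,825; Unit 2C $12,250. Sum = $40,500.
Sum already equals the total — no adjustment.

Unit 3A: $15,645 | Unit 3B: $8,780 | Unit 1B: $3,825 | Unit 2C: $12,250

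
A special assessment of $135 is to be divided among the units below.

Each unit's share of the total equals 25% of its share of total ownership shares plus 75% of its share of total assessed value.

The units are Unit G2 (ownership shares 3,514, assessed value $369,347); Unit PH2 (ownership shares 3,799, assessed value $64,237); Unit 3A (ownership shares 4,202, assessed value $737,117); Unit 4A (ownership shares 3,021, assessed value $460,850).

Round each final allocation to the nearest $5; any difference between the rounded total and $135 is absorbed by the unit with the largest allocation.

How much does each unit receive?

Unit G2: $30 | Unit PH2: $15 | Unit 3A: $55 | Unit 4A: $35

Totals — ownership shares 14,536, assessed value 1,631,551.
Blended shares (25% ownership shares + 75% assessed value): Unit G2 0.2302; Unit PH2 0.0949; Unit 3A 0.4111; Unit 4A 0.2638.
Proportional shares: Unit G2 31.08; Unit PH2 12.81; Unit 3A 55.50; Unit 4A 35.61.
At nearest $5: Unit G2 $30; Unit PH2 $15; Unit 3A $55; Unit 4A $35. Sum = $135.
Sum already equals the total — no adjustment.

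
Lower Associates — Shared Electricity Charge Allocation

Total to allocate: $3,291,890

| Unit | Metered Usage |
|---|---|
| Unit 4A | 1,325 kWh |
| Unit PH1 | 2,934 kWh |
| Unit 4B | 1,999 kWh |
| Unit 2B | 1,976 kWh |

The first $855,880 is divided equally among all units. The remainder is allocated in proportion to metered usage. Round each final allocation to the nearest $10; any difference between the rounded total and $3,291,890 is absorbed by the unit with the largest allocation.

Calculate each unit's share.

Equal tier: $855,880 ÷ 4 = $213,970 apiece.
Remainder $2,436,010 by metered usage (total 8,234): Unit 4A 391,998.21 → $392,000; Unit PH1 868,017.17 → $868,020; Unit 4B 591,399.56 → $591,400; Unit 2B 584,595.06 → $584,600.
Rounding difference −$10 on remainder applied to Unit PH1.
Totals: Unit 4A $213,970 + $392,000 = $605,970; Unit PH1 $213,970 + $868,010 = $1,081,980; Unit 4B $213,970 + $591,400 = $805,370; Unit 2B $213,970 + $584,600 = $798,570.

Unit 4A: $605,970; Unit PH1: $1,081,980; Unit 4B: $805,370; Unit 2B: $798,570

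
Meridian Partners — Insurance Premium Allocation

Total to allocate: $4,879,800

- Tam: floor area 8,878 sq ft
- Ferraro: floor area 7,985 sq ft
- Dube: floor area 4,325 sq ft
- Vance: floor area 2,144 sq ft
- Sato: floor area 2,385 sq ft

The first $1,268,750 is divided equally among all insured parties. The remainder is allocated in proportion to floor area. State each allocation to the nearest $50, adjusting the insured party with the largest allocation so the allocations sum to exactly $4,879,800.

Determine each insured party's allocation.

$1,268,750 shared equally gives $253,750 per insured party.
Remainder $3,611,050 by floor area (total 25,717): Tam 1,246,603.49 → $1,246,600; Ferraro 1,121,212.98 → $1,121,200; Dube 607,294.45 → $607,300; Vance 301,049.55 → $301,050; Sato 334,889.54 → $334,900.
Totals: Tam $253,750 + $1,246,600 = $1,500,350; Ferraro $253,750 + $1,121,200 = $1,374,950; Dube $253,750 + $607,300 = $861,050; Vance $253,750 + $301,050 = $554,800; Sato $253,750 + $334,900 = $588,650.

Tam: $1,500,350; Ferraro: $1,374,950; Dube: $861,050; Vance: $554,800; Sato: $588,650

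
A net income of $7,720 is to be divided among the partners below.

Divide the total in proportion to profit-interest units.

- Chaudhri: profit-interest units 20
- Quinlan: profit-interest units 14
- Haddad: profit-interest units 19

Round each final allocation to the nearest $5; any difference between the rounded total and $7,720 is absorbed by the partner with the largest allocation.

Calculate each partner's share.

Sum of profit-interest units: 53.
Proportional shares: Chaudhri 20/53 × $7,720 = 2,913.21; Quinlan 14/53 × $7,720 = 2,039.25; Haddad 19/53 × $7,720 = 2,767.55.
Rounded to nearest $5: Chaudhri $2,915; Quinlan $2,040; Haddad $2,770. Sum = $7,725.
Difference $7,720 − $7,725 = −$5 applied to largest allocation (Chaudhri): Chaudhri becomes $2,910.

Chaudhri: $2,910 · Quinlan: $2,040 · Haddad: $2,770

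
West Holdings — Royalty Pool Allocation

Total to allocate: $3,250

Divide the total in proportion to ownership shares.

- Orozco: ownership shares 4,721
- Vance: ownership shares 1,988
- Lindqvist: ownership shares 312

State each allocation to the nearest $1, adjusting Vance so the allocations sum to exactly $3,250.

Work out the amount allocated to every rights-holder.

Sum of ownership shares: 7,021.
Raw shares: Orozco 4,721/7,021 × $3,250 = 2,185.34; Vance 1,988/7,021 × $3,250 = 920.24; Lindqvist 312/7,021 × $3,250 = 144.42.
At nearest $1: Orozco $2,185; Vance $920; Lindqvist $144. Sum = $3,249.
Difference $3,250 − $3,249 = +$1 applied to Vance: Vance becomes $921.

Orozco: $2,185; Vance: $921; Lindqvist: $144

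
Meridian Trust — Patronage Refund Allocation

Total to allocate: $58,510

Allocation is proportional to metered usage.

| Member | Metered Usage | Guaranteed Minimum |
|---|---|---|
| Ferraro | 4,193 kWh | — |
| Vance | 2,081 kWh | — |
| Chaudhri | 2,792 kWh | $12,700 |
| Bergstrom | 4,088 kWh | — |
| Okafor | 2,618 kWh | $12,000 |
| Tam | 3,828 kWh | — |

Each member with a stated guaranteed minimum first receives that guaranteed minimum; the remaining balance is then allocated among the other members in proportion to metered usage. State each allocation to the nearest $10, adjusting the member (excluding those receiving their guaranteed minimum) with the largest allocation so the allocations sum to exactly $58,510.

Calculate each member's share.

Ferraro: $9,990 · Vance: $4,960 · Chaudhri: $12,700 · Bergstrom: $9,740 · Okafor: $12,000 · Tam: $9,120

Guaranteed amounts: Chaudhri $12,700; Okafor $12,000. Residual $33,810.
Residual split over remaining metered usage 14,190: Ferraro 9,990.51 → $9,990; Vance 4,958.32 → $4,960; Bergstrom 9,740.33 → $9,740; Tam 9,120.84 → $9,120.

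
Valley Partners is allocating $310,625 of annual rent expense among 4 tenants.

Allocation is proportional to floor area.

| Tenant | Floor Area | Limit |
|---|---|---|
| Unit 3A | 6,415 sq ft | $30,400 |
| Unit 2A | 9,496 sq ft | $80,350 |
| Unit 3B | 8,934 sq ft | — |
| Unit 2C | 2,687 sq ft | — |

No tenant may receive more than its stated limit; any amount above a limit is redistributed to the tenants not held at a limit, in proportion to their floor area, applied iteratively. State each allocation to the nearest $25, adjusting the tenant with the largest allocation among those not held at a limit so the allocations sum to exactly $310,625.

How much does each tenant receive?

Unit 3A: $30,400 | Unit 2A: $80,350 | Unit 3B: $153,650 | Unit 2C: $46,225

Total floor area = 27,532.
Proportional shares (ignoring caps): Unit 3A 72,376.12; Unit 2A 107,136.97; Unit 3B 100,796.30; Unit 2C 30,315.61.
Cap binds for Unit 3A ($30,400), Unit 2A ($80,350); residual $199,875 reallocated over remaining floor area 11,621.
Redistributed shares: Unit 3B 153,660.03 → $153,650; Unit 2C 46,214.97 → $46,225.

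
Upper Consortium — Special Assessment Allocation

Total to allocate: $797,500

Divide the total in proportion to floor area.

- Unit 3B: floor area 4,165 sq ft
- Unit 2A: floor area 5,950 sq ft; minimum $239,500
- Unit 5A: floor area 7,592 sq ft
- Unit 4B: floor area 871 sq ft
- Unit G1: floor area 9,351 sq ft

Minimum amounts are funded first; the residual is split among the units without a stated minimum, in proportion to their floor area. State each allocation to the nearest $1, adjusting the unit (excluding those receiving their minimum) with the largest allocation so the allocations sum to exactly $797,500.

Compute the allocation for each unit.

Guaranteed amounts: Unit 2A $239,500. Remaining pool $558,000.
Remaining pool split over remaining floor area 21,979: Unit 3B 105,740.48 → $105,740; Unit 5A 192,744.71 → $192,745; Unit 4B 22,112.83 → $22,113; Unit G1 237,401.97 → $237,402.

Unit 3B: $105,740 | Unit 2A: $239,500 | Unit 5A: $192,745 | Unit 4B: $22,113 | Unit G1: $237,402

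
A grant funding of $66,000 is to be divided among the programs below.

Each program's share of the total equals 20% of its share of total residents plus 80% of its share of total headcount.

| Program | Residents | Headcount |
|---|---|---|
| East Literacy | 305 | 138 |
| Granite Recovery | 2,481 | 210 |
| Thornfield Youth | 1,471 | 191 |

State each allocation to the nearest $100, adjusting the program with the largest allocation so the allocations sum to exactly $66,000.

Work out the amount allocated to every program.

East Literacy: $14,500 · Granite Recovery: $28,200 · Thornfield Youth: $23,300

Residents total 4,257; headcount total 539.
Blended shares (20% residents + 80% headcount): East Literacy 0.2192; Granite Recovery 0.4282; Thornfield Youth 0.3526.
Raw shares: East Literacy 14,464.10; Granite Recovery 28,264.45; Thornfield Youth 23,271.44.
Rounded to nearest $100: East Literacy $14,500; Granite Recovery $28,300; Thornfield Youth $23,300. Sum = $66,100.
Difference $66,000 − $66,100 = −$100 applied to largest allocation (Granite Recovery): Granite Recovery becomes $28,200.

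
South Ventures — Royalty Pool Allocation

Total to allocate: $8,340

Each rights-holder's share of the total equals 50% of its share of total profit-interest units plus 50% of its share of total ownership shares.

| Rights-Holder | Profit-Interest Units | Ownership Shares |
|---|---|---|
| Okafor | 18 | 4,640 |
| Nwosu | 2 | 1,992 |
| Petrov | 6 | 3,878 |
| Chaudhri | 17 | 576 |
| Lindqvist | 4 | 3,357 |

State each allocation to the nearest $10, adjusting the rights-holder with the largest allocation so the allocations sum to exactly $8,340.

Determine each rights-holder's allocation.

Okafor: $2,950 | Nwosu: $750 | Petrov: $1,650 | Chaudhri: $1,670 | Lindqvist: $1,320

Totals — profit-interest units 47, ownership shares 14,443.
Blended shares (50% profit-interest units + 50% ownership shares): Okafor 0.3521; Nwosu 0.0902; Petrov 0.1981; Chaudhri 0.2008; Lindqvist 0.1588.
Unrounded shares: Okafor 2,936.69; Nwosu 752.58; Petrov 1,652.00; Chaudhri 1,674.60; Lindqvist 1,324.13.
At nearest $10: Okafor $2,940; Nwosu $750; Petrov $1,650; Chaudhri $1,670; Lindqvist $1,320. Sum = $8,330.
Difference $8,340 − $8,330 = +$10 applied to largest allocation (Okafor): Okafor becomes $2,950.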